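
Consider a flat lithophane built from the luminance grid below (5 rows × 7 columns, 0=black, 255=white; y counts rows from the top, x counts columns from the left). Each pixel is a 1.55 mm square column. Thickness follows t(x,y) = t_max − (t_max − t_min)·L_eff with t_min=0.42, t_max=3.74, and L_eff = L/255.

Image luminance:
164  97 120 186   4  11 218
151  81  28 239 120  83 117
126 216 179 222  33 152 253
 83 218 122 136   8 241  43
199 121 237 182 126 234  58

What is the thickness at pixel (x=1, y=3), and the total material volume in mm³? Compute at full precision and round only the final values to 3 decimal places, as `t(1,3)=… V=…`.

span = t_max - t_min = 3.74 - 0.42 = 3.320
L(1,3) = 218, L_eff = 218/255 = 0.854902
t(1,3) = 3.74 - 3.320·0.854902 = 0.902
Σt over all 5·7 pixels = 870847/12750 ≈ 68.3017255
V = pitch²·Σt = 1.55²·870847/12750 = 164.095

t(1,3)=0.902 V=164.095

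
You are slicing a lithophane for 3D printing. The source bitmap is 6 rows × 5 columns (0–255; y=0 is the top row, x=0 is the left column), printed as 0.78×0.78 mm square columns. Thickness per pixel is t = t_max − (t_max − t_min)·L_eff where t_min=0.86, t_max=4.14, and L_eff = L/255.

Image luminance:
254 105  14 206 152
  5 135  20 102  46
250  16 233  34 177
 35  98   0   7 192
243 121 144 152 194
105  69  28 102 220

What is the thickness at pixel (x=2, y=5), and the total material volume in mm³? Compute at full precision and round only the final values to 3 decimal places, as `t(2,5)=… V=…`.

t(2,5)=3.780 V=48.494

span = t_max - t_min = 4.14 - 0.86 = 3.280
L(2,5) = 28, L_eff = 28/255 = 0.109804
t(2,5) = 4.14 - 3.280·0.109804 = 3.780
Σt over all 6·5 pixels = 169379/2125 ≈ 79.7077647
V = pitch²·Σt = 0.78²·169379/2125 = 48.494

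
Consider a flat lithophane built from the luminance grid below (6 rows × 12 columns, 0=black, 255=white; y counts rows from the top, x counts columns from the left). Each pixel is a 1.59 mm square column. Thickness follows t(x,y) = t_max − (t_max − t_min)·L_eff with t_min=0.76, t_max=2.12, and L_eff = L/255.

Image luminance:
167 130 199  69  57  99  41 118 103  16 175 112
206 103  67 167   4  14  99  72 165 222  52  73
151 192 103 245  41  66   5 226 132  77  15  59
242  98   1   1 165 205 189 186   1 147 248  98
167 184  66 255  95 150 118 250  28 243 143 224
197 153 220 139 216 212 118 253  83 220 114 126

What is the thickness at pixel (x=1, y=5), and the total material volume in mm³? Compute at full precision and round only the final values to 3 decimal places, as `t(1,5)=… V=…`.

t(1,5)=1.304 V=259.188

span = t_max - t_min = 2.12 - 0.76 = 1.360
L(1,5) = 153, L_eff = 153/255 = 0.600000
t(1,5) = 2.12 - 1.360·0.600000 = 1.304
Σt over all 6·12 pixels = 38446/375 ≈ 102.5226667
V = pitch²·Σt = 1.59²·38446/375 = 259.188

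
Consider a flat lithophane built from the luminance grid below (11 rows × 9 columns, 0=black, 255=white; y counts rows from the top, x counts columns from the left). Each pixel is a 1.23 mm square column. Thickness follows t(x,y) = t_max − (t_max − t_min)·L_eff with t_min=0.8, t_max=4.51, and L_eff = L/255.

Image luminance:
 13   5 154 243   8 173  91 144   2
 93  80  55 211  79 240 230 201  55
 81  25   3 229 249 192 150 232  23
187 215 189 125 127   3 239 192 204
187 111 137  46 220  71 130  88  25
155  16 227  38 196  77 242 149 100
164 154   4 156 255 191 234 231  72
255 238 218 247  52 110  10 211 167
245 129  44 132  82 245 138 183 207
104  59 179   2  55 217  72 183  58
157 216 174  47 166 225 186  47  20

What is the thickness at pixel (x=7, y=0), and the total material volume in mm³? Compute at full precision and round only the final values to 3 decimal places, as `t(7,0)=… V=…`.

t(7,0)=2.415 V=378.387

span = t_max - t_min = 4.51 - 0.8 = 3.710
L(7,0) = 144, L_eff = 144/255 = 0.564706
t(7,0) = 4.51 - 3.710·0.564706 = 2.415
Σt over all 11·9 pixels = 375161/1500 ≈ 250.1073333
V = pitch²·Σt = 1.23²·375161/1500 = 378.387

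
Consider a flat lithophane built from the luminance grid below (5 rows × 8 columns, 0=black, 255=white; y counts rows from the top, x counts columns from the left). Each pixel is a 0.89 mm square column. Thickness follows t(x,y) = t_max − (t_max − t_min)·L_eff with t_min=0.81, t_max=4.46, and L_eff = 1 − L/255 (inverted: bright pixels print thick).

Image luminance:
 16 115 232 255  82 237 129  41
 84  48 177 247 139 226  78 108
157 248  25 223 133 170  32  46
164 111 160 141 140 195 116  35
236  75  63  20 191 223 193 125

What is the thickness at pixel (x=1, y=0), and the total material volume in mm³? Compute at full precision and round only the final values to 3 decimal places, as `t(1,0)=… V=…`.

span = t_max - t_min = 4.46 - 0.81 = 3.650
L(1,0) = 115, L_eff = 1 - 115/255 = 0.549020 (inverted)
t(1,0) = 4.46 - 3.650·0.549020 = 2.456
Σt over all 5·8 pixels = 46839/425 ≈ 110.2094118
V = pitch²·Σt = 0.89²·46839/425 = 87.297

t(1,0)=2.456 V=87.297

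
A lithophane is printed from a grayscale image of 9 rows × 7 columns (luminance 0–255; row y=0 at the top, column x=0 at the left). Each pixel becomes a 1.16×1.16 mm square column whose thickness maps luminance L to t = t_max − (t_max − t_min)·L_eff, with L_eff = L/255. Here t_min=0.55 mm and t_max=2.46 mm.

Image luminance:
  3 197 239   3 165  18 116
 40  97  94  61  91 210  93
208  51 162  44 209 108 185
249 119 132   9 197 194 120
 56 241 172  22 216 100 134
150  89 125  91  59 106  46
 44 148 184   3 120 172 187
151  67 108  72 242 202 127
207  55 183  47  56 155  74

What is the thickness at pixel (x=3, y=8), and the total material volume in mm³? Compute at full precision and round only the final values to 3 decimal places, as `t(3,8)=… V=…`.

span = t_max - t_min = 2.46 - 0.55 = 1.910
L(3,8) = 47, L_eff = 47/255 = 0.184314
t(3,8) = 2.46 - 1.910·0.184314 = 2.108
Σt over all 9·7 pixels = 499123/5100 ≈ 97.8672549
V = pitch²·Σt = 1.16²·499123/5100 = 131.690

t(3,8)=2.108 V=131.690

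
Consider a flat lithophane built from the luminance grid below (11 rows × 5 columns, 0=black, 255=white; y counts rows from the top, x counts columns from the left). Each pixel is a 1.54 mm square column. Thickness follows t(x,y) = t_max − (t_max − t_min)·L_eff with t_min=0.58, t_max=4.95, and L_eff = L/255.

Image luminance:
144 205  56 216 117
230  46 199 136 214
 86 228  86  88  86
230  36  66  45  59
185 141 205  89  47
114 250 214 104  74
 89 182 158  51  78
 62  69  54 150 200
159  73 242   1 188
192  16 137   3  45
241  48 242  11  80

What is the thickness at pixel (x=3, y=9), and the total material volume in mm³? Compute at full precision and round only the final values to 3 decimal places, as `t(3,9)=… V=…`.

t(3,9)=4.899 V=370.639

span = t_max - t_min = 4.95 - 0.58 = 4.370
L(3,9) = 3, L_eff = 3/255 = 0.011765
t(3,9) = 4.95 - 4.370·0.011765 = 4.899
Σt over all 11·5 pixels = 996299/6375 ≈ 156.2821961
V = pitch²·Σt = 1.54²·996299/6375 = 370.639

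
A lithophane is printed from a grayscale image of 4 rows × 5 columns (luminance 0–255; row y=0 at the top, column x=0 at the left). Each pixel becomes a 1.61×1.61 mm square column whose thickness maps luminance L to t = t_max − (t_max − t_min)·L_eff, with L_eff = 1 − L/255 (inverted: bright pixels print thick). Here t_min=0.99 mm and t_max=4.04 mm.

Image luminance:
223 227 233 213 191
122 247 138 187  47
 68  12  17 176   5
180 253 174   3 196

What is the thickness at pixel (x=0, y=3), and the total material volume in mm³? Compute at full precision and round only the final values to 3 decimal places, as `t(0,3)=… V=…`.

span = t_max - t_min = 4.04 - 0.99 = 3.050
L(0,3) = 180, L_eff = 1 - 180/255 = 0.294118 (inverted)
t(0,3) = 4.04 - 3.050·0.294118 = 3.143
Σt over all 4·5 pixels = 69653/1275 ≈ 54.6298039
V = pitch²·Σt = 1.61²·69653/1275 = 141.606

t(0,3)=3.143 V=141.606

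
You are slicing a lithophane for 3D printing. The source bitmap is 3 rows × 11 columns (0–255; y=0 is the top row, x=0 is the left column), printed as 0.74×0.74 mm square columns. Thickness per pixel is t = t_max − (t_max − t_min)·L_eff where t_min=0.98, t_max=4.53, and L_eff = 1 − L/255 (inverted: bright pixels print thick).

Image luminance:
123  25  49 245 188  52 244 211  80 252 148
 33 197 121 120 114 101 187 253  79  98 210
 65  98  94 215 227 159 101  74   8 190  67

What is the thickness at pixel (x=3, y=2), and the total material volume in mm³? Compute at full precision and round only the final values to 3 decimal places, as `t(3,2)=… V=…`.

span = t_max - t_min = 4.53 - 0.98 = 3.550
L(3,2) = 215, L_eff = 1 - 215/255 = 0.156863 (inverted)
t(3,2) = 4.53 - 3.550·0.156863 = 3.973
Σt over all 3·11 pixels = 79887/850 ≈ 93.9847059
V = pitch²·Σt = 0.74²·79887/850 = 51.466

t(3,2)=3.973 V=51.466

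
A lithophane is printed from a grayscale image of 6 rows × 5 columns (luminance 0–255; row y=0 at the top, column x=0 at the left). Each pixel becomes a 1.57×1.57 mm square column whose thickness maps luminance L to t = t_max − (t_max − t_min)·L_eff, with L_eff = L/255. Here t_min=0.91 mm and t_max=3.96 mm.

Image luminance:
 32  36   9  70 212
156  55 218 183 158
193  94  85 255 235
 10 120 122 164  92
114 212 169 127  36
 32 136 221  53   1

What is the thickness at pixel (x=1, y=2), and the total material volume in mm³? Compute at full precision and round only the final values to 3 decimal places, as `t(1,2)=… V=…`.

span = t_max - t_min = 3.96 - 0.91 = 3.050
L(1,2) = 94, L_eff = 94/255 = 0.368627
t(1,2) = 3.96 - 3.050·0.368627 = 2.836
Σt over all 6·5 pixels = 6438/85 ≈ 75.7411765
V = pitch²·Σt = 1.57²·6438/85 = 186.694

t(1,2)=2.836 V=186.694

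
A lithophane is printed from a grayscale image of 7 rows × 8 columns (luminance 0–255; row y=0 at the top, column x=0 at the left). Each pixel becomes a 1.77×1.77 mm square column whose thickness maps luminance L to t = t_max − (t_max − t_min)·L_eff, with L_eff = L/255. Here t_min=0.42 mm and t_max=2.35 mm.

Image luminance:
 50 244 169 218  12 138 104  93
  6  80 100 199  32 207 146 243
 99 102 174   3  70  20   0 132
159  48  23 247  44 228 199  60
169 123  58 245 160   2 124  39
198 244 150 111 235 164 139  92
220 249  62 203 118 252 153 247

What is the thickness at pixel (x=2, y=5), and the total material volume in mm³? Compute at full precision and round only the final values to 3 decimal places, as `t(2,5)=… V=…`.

span = t_max - t_min = 2.35 - 0.42 = 1.930
L(2,5) = 150, L_eff = 150/255 = 0.588235
t(2,5) = 2.35 - 1.930·0.588235 = 1.215
Σt over all 7·8 pixels = 963221/12750 ≈ 75.5467451
V = pitch²·Σt = 1.77²·963221/12750 = 236.680

t(2,5)=1.215 V=236.680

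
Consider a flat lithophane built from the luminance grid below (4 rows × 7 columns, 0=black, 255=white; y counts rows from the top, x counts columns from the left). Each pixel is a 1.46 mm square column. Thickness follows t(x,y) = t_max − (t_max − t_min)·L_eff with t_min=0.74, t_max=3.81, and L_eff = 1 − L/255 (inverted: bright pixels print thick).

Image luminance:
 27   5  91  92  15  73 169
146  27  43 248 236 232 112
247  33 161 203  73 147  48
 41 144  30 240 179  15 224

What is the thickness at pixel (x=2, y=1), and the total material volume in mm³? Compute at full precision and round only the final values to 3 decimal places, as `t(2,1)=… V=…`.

t(2,1)=1.258 V=128.880

span = t_max - t_min = 3.81 - 0.74 = 3.070
L(2,1) = 43, L_eff = 1 - 43/255 = 0.831373 (inverted)
t(2,1) = 3.81 - 3.070·0.831373 = 1.258
Σt over all 4·7 pixels = 1541767/25500 ≈ 60.4614510
V = pitch²·Σt = 1.46²·1541767/25500 = 128.880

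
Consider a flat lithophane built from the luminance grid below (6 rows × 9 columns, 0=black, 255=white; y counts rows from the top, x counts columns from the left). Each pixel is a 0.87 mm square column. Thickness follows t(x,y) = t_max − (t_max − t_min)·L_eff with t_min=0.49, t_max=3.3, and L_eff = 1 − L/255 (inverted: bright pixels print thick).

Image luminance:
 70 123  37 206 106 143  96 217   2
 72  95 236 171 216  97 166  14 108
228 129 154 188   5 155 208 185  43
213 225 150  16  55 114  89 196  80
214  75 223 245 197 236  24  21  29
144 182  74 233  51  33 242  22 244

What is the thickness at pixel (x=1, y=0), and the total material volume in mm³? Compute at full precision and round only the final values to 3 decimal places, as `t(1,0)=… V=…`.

span = t_max - t_min = 3.3 - 0.49 = 2.810
L(1,0) = 123, L_eff = 1 - 123/255 = 0.517647 (inverted)
t(1,0) = 3.3 - 2.810·0.517647 = 1.845
Σt over all 6·9 pixels = 2668987/25500 ≈ 104.6661569
V = pitch²·Σt = 0.87²·2668987/25500 = 79.222

t(1,0)=1.845 V=79.222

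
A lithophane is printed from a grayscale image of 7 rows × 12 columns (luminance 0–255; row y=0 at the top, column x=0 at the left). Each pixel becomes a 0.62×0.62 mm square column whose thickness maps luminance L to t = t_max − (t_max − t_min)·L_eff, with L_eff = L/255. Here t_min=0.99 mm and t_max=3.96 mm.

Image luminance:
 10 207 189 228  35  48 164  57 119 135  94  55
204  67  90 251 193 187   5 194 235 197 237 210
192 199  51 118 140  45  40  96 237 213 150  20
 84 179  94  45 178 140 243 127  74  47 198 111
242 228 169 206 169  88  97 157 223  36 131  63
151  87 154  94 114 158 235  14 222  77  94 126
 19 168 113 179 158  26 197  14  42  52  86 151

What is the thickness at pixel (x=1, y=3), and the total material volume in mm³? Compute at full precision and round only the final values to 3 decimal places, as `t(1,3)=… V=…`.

t(1,3)=1.875 V=78.744

span = t_max - t_min = 3.96 - 0.99 = 2.970
L(1,3) = 179, L_eff = 179/255 = 0.701961
t(1,3) = 3.96 - 2.970·0.701961 = 1.875
Σt over all 7·12 pixels = 435303/2125 ≈ 204.8484706
V = pitch²·Σt = 0.62²·435303/2125 = 78.744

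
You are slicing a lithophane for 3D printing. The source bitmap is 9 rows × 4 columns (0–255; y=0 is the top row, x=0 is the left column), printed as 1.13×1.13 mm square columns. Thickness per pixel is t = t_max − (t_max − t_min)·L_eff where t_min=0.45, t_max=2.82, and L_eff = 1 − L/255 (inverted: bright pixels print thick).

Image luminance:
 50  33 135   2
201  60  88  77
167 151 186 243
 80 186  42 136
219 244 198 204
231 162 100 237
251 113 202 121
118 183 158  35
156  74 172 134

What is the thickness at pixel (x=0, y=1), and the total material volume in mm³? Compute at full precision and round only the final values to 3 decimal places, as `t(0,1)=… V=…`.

t(0,1)=2.318 V=81.792

span = t_max - t_min = 2.82 - 0.45 = 2.370
L(0,1) = 201, L_eff = 1 - 201/255 = 0.211765 (inverted)
t(0,1) = 2.82 - 2.370·0.211765 = 2.318
Σt over all 9·4 pixels = 544471/8500 ≈ 64.0554118
V = pitch²·Σt = 1.13²·544471/8500 = 81.792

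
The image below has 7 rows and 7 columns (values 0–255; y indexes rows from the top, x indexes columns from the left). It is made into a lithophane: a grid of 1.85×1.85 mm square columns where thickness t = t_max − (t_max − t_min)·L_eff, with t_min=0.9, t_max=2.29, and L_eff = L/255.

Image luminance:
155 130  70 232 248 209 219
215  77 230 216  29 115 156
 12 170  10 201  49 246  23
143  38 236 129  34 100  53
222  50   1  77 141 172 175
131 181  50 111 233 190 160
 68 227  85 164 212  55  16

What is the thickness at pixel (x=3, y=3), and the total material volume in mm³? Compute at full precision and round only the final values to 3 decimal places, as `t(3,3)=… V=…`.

span = t_max - t_min = 2.29 - 0.9 = 1.390
L(3,3) = 129, L_eff = 129/255 = 0.505882
t(3,3) = 2.29 - 1.390·0.505882 = 1.587
Σt over all 7·7 pixels = 1962581/25500 ≈ 76.9639608
V = pitch²·Σt = 1.85²·1962581/25500 = 263.409

t(3,3)=1.587 V=263.409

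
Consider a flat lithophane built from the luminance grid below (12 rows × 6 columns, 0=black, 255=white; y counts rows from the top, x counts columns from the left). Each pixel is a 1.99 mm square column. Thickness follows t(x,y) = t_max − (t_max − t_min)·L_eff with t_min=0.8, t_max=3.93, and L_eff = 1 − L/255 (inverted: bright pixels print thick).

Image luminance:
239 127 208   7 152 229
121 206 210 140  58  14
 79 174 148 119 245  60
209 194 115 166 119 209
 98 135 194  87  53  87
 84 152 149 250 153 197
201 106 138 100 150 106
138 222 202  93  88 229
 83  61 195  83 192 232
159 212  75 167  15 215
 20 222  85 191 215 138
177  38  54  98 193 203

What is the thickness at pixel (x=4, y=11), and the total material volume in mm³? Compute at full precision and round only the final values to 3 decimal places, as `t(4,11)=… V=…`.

t(4,11)=3.169 V=727.941

span = t_max - t_min = 3.93 - 0.8 = 3.130
L(4,11) = 193, L_eff = 1 - 193/255 = 0.243137 (inverted)
t(4,11) = 3.93 - 3.130·0.243137 = 3.169
Σt over all 12·6 pixels = 4687379/25500 ≈ 183.8187843
V = pitch²·Σt = 1.99²·4687379/25500 = 727.941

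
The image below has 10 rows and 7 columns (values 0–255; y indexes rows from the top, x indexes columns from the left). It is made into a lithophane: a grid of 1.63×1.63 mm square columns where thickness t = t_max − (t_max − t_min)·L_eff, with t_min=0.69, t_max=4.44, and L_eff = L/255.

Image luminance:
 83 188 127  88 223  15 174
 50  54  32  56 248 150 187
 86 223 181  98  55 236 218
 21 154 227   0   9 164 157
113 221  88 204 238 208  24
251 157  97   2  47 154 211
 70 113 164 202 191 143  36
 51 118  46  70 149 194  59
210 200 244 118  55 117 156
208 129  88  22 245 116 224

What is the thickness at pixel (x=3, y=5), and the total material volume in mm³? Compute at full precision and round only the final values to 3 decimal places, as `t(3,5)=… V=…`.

span = t_max - t_min = 4.44 - 0.69 = 3.750
L(3,5) = 2, L_eff = 2/255 = 0.007843
t(3,5) = 4.44 - 3.750·0.007843 = 4.411
Σt over all 10·7 pixels = 59387/340 ≈ 174.6676471
V = pitch²·Σt = 1.63²·59387/340 = 464.074

t(3,5)=4.411 V=464.074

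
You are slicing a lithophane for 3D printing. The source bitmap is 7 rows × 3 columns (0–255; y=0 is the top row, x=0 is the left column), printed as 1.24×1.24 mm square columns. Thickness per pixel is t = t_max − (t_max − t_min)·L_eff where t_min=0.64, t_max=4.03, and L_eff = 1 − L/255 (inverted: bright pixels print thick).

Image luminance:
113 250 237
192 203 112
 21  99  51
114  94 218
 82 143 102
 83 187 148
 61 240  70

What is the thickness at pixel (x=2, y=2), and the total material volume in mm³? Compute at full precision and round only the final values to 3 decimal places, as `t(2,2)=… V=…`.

t(2,2)=1.318 V=78.309

span = t_max - t_min = 4.03 - 0.64 = 3.390
L(2,2) = 51, L_eff = 1 - 51/255 = 0.800000 (inverted)
t(2,2) = 4.03 - 3.390·0.800000 = 1.318
Σt over all 7·3 pixels = 4329/85 ≈ 50.9294118
V = pitch²·Σt = 1.24²·4329/85 = 78.309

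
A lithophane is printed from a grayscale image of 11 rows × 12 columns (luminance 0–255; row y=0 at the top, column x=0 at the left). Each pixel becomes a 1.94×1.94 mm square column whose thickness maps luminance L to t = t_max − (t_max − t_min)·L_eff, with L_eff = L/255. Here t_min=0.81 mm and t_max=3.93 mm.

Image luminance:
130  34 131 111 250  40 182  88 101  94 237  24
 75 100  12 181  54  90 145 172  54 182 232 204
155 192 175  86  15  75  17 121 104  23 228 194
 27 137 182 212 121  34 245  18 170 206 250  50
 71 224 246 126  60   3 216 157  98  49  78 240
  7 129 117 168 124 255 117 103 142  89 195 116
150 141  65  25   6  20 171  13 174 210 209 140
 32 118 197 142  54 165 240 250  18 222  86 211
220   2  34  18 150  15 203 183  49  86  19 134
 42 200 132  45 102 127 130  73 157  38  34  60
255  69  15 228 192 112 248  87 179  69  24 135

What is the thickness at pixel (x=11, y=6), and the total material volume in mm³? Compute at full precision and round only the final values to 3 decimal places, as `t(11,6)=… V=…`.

span = t_max - t_min = 3.93 - 0.81 = 3.120
L(11,6) = 140, L_eff = 140/255 = 0.549020
t(11,6) = 3.93 - 3.120·0.549020 = 2.217
Σt over all 11·12 pixels = 27439/85 ≈ 322.8117647
V = pitch²·Σt = 1.94²·27439/85 = 1214.934

t(11,6)=2.217 V=1214.934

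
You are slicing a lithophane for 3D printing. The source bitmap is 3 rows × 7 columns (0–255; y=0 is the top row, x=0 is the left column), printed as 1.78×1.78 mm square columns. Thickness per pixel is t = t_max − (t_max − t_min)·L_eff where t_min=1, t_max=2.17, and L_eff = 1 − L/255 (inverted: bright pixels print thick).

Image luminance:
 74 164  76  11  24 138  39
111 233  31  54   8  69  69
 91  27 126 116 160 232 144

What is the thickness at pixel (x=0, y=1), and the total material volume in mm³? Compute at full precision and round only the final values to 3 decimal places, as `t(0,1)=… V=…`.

t(0,1)=1.509 V=95.568

span = t_max - t_min = 2.17 - 1 = 1.170
L(0,1) = 111, L_eff = 1 - 111/255 = 0.564706 (inverted)
t(0,1) = 2.17 - 1.170·0.564706 = 1.509
Σt over all 3·7 pixels = 256383/8500 ≈ 30.1627059
V = pitch²·Σt = 1.78²·256383/8500 = 95.568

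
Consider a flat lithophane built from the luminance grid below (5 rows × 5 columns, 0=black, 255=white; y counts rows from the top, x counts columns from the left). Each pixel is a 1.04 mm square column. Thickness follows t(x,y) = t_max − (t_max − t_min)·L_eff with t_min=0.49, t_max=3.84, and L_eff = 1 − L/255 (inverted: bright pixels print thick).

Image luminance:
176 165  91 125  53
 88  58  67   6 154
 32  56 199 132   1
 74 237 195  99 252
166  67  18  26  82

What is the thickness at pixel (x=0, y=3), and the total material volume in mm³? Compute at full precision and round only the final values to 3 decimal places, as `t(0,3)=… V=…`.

t(0,3)=1.462 V=50.464

span = t_max - t_min = 3.84 - 0.49 = 3.350
L(0,3) = 74, L_eff = 1 - 74/255 = 0.709804 (inverted)
t(0,3) = 3.84 - 3.350·0.709804 = 1.462
Σt over all 5·5 pixels = 19829/425 ≈ 46.6564706
V = pitch²·Σt = 1.04²·19829/425 = 50.464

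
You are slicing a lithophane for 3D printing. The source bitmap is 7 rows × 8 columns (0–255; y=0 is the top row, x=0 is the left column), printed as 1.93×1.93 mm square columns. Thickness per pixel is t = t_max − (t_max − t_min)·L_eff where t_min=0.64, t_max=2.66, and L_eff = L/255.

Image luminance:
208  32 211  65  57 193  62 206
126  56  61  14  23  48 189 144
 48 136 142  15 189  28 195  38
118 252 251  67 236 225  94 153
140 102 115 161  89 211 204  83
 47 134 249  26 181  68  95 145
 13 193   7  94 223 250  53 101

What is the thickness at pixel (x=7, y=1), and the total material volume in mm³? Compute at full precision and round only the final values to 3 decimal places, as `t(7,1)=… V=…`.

span = t_max - t_min = 2.66 - 0.64 = 2.020
L(7,1) = 144, L_eff = 144/255 = 0.564706
t(7,1) = 2.66 - 2.020·0.564706 = 1.519
Σt over all 7·8 pixels = 602887/6375 ≈ 94.5705098
V = pitch²·Σt = 1.93²·602887/6375 = 352.266

t(7,1)=1.519 V=352.266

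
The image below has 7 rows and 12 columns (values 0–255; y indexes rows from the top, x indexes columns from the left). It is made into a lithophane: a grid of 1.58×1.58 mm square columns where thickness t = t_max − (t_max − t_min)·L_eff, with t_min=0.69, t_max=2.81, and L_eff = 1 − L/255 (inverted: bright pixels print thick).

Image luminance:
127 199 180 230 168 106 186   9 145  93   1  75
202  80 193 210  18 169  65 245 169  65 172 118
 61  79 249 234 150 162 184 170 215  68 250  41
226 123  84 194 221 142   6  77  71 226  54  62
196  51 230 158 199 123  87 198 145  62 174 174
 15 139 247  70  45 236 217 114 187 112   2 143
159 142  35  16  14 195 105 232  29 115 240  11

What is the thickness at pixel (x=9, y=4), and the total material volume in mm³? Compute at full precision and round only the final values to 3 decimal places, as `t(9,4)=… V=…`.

t(9,4)=1.205 V=376.954

span = t_max - t_min = 2.81 - 0.69 = 2.120
L(9,4) = 62, L_eff = 1 - 62/255 = 0.756863 (inverted)
t(9,4) = 2.81 - 2.120·0.756863 = 1.205
Σt over all 7·12 pixels = 962618/6375 ≈ 150.9989020
V = pitch²·Σt = 1.58²·962618/6375 = 376.954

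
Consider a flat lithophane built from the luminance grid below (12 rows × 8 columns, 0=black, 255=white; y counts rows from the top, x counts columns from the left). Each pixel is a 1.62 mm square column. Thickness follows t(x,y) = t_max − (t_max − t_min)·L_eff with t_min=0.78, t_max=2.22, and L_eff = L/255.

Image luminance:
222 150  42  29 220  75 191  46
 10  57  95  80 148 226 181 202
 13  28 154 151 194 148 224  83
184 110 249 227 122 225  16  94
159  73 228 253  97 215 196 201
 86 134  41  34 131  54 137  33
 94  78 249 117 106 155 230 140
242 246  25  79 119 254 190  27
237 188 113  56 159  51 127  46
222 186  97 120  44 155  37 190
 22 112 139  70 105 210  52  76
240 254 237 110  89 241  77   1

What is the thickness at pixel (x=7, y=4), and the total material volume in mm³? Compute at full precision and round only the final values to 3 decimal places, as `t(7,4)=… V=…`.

span = t_max - t_min = 2.22 - 0.78 = 1.440
L(7,4) = 201, L_eff = 201/255 = 0.788235
t(7,4) = 2.22 - 1.440·0.788235 = 1.085
Σt over all 12·8 pixels = 141.504
V = pitch²·Σt = 1.62²·141.504 = 371.363

t(7,4)=1.085 V=371.363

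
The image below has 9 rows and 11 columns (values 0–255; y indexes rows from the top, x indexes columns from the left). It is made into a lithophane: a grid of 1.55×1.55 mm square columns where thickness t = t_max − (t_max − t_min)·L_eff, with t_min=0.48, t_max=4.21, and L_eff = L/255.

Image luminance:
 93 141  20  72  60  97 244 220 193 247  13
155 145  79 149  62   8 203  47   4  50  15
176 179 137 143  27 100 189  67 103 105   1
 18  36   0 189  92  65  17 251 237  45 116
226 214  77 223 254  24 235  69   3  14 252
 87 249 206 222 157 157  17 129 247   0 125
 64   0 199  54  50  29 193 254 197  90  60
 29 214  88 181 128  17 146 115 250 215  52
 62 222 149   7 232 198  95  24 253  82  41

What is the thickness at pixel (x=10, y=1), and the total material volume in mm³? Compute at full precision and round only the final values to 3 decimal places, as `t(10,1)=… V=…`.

t(10,1)=3.991 V=587.114

span = t_max - t_min = 4.21 - 0.48 = 3.730
L(10,1) = 15, L_eff = 15/255 = 0.058824
t(10,1) = 4.21 - 3.730·0.058824 = 3.991
Σt over all 9·11 pixels = 1038599/4250 ≈ 244.3762353
V = pitch²·Σt = 1.55²·1038599/4250 = 587.114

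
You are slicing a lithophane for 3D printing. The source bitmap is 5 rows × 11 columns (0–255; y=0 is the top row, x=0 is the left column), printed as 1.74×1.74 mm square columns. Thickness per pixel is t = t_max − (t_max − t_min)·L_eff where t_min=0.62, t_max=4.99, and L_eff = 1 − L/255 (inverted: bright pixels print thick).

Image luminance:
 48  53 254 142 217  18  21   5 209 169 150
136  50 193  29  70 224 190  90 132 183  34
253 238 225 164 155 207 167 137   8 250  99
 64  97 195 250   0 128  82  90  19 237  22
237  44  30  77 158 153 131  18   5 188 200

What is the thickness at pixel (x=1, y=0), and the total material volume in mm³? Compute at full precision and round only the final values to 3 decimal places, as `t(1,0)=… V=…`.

span = t_max - t_min = 4.99 - 0.62 = 4.370
L(1,0) = 53, L_eff = 1 - 53/255 = 0.792157 (inverted)
t(1,0) = 4.99 - 4.370·0.792157 = 1.528
Σt over all 5·11 pixels = 260301/1700 ≈ 153.1182353
V = pitch²·Σt = 1.74²·260301/1700 = 463.581

t(1,0)=1.528 V=463.581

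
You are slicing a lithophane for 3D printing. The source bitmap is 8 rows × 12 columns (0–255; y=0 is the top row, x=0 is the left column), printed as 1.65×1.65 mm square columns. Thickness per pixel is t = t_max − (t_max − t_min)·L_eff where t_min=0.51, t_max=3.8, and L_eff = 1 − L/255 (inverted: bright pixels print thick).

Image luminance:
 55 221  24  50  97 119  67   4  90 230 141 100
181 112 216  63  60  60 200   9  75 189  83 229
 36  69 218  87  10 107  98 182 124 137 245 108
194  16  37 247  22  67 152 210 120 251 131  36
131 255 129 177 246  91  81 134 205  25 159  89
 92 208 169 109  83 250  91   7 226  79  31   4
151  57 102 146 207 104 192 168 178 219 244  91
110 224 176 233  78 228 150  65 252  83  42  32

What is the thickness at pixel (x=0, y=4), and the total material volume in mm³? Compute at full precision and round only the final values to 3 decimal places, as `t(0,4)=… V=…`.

t(0,4)=2.200 V=561.194

span = t_max - t_min = 3.8 - 0.51 = 3.290
L(0,4) = 131, L_eff = 1 - 131/255 = 0.486275 (inverted)
t(0,4) = 3.8 - 3.290·0.486275 = 2.200
Σt over all 8·12 pixels = 2628179/12750 ≈ 206.1316863
V = pitch²·Σt = 1.65²·2628179/12750 = 561.194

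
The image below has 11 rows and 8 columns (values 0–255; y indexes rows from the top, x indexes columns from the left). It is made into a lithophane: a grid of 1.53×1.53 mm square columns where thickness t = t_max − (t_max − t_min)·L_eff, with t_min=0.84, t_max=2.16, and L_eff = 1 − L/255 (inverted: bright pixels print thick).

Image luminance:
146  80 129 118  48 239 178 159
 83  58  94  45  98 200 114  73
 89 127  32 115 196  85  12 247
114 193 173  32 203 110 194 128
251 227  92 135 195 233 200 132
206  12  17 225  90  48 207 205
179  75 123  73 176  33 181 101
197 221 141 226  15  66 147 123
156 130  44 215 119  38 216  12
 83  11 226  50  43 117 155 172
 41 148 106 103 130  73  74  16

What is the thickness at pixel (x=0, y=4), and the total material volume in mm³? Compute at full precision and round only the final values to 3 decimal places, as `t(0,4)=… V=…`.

span = t_max - t_min = 2.16 - 0.84 = 1.320
L(0,4) = 251, L_eff = 1 - 251/255 = 0.015686 (inverted)
t(0,4) = 2.16 - 1.320·0.015686 = 2.139
Σt over all 11·8 pixels = 277442/2125 ≈ 130.5609412
V = pitch²·Σt = 1.53²·277442/2125 = 305.630

t(0,4)=2.139 V=305.630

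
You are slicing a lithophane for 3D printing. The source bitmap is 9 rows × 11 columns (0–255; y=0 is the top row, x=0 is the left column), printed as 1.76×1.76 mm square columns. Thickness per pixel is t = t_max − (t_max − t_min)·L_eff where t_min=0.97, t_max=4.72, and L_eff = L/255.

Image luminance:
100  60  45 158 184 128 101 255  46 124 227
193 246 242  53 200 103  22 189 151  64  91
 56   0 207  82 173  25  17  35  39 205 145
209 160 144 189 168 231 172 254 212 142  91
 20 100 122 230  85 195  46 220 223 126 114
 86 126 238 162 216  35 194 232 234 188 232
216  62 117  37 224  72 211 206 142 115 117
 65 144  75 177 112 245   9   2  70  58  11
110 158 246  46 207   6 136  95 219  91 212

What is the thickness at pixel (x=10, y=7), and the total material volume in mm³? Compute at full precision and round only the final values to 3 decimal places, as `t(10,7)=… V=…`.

span = t_max - t_min = 4.72 - 0.97 = 3.750
L(10,7) = 11, L_eff = 11/255 = 0.043137
t(10,7) = 4.72 - 3.750·0.043137 = 4.558
Σt over all 9·11 pixels = 460001/1700 ≈ 270.5888235
V = pitch²·Σt = 1.76²·460001/1700 = 838.176

t(10,7)=4.558 V=838.176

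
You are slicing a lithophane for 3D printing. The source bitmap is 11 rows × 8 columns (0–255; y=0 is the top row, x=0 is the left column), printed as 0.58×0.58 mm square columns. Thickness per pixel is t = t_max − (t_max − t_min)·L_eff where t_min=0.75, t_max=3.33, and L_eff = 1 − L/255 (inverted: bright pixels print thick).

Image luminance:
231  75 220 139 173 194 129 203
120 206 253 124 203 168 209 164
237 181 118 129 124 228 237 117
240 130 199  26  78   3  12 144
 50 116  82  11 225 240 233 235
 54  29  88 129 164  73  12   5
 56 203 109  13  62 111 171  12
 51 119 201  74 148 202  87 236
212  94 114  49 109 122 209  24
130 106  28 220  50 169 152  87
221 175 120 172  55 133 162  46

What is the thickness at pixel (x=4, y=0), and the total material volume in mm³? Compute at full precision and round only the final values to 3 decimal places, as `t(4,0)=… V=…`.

span = t_max - t_min = 3.33 - 0.75 = 2.580
L(4,0) = 173, L_eff = 1 - 173/255 = 0.321569 (inverted)
t(4,0) = 3.33 - 2.580·0.321569 = 2.500
Σt over all 11·8 pixels = 389091/2125 ≈ 183.1016471
V = pitch²·Σt = 0.58²·389091/2125 = 61.595

t(4,0)=2.500 V=61.595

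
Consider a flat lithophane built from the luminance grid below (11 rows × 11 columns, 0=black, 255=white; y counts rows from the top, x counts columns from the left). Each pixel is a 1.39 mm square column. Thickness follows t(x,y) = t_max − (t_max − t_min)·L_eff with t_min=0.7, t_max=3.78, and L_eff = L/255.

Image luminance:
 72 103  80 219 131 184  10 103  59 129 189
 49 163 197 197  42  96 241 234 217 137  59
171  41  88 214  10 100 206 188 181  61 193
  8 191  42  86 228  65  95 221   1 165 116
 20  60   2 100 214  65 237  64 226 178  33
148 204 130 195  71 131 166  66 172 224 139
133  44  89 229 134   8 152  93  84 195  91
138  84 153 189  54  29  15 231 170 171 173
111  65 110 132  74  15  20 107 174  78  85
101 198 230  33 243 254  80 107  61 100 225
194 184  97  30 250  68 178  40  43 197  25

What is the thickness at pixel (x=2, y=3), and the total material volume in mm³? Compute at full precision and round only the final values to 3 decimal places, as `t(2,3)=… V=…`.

t(2,3)=3.273 V=533.770

span = t_max - t_min = 3.78 - 0.7 = 3.080
L(2,3) = 42, L_eff = 42/255 = 0.164706
t(2,3) = 3.78 - 3.080·0.164706 = 3.273
Σt over all 11·11 pixels = 704473/2550 ≈ 276.2639216
V = pitch²·Σt = 1.39²·704473/2550 = 533.770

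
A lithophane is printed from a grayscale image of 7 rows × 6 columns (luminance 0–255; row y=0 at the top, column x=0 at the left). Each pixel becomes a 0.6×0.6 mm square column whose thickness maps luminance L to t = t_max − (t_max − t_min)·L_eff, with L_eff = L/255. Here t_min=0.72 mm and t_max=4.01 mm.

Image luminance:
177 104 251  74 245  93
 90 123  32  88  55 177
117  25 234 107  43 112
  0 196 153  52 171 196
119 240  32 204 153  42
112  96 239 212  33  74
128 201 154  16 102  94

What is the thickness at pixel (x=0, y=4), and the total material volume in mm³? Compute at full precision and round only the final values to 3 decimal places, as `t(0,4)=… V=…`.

span = t_max - t_min = 4.01 - 0.72 = 3.290
L(0,4) = 119, L_eff = 119/255 = 0.466667
t(0,4) = 4.01 - 3.290·0.466667 = 2.475
Σt over all 7·6 pixels = 216258/2125 ≈ 101.7684706
V = pitch²·Σt = 0.6²·216258/2125 = 36.637

t(0,4)=2.475 V=36.637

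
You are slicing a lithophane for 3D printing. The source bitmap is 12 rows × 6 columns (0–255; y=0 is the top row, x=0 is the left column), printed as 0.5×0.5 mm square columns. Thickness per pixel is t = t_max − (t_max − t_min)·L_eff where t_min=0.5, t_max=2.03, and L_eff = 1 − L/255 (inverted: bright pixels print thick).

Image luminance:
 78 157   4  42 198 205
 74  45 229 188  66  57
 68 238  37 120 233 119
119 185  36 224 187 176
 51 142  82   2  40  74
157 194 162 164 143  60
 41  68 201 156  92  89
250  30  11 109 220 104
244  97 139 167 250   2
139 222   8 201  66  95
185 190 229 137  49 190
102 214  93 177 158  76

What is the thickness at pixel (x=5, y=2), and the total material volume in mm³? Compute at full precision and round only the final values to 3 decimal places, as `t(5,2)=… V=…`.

t(5,2)=1.214 V=22.736

span = t_max - t_min = 2.03 - 0.5 = 1.530
L(5,2) = 119, L_eff = 1 - 119/255 = 0.533333 (inverted)
t(5,2) = 2.03 - 1.530·0.533333 = 1.214
Σt over all 12·6 pixels = 90.942
V = pitch²·Σt = 0.5²·90.942 = 22.736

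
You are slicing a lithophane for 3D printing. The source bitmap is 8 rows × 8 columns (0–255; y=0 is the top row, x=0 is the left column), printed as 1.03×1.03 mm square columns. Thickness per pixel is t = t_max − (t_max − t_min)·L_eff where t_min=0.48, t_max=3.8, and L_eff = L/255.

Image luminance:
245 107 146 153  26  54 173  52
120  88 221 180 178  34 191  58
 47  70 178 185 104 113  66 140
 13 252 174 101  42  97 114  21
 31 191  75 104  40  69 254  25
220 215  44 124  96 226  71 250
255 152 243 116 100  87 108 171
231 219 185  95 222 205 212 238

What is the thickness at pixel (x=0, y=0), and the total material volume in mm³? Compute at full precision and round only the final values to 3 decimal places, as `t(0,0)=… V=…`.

span = t_max - t_min = 3.8 - 0.48 = 3.320
L(0,0) = 245, L_eff = 245/255 = 0.960784
t(0,0) = 3.8 - 3.320·0.960784 = 0.610
Σt over all 8·8 pixels = 835189/6375 ≈ 131.0100392
V = pitch²·Σt = 1.03²·835189/6375 = 138.989

t(0,0)=0.610 V=138.989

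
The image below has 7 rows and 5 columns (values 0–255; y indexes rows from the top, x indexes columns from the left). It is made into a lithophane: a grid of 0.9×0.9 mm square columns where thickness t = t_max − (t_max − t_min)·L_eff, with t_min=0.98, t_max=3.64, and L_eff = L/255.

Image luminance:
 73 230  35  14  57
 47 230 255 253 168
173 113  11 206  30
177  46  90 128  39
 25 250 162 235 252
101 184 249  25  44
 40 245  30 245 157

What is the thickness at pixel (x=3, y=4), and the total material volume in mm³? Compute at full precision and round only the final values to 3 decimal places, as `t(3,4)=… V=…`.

span = t_max - t_min = 3.64 - 0.98 = 2.660
L(3,4) = 235, L_eff = 235/255 = 0.921569
t(3,4) = 3.64 - 2.660·0.921569 = 1.189
Σt over all 7·5 pixels = 1010023/12750 ≈ 79.2174902
V = pitch²·Σt = 0.9²·1010023/12750 = 64.166

t(3,4)=1.189 V=64.166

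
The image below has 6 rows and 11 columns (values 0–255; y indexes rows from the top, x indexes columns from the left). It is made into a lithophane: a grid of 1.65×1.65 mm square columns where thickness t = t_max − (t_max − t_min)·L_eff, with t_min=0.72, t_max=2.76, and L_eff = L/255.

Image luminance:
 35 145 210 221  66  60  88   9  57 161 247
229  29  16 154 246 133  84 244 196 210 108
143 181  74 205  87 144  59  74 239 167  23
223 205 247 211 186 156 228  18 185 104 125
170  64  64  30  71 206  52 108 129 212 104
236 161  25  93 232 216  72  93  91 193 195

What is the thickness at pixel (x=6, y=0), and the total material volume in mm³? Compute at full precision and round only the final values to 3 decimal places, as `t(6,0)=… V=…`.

span = t_max - t_min = 2.76 - 0.72 = 2.040
L(6,0) = 88, L_eff = 88/255 = 0.345098
t(6,0) = 2.76 - 2.040·0.345098 = 2.056
Σt over all 6·11 pixels = 109.768
V = pitch²·Σt = 1.65²·109.768 = 298.843

t(6,0)=2.056 V=298.843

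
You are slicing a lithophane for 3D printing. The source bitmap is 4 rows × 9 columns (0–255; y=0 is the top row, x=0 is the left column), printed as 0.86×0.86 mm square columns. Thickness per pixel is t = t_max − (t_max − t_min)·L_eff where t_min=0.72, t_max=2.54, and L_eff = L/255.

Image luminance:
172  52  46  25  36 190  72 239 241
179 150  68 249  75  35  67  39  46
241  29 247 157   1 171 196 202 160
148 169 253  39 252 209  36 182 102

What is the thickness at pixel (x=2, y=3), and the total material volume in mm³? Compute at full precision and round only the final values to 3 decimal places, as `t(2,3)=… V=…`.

span = t_max - t_min = 2.54 - 0.72 = 1.820
L(2,3) = 253, L_eff = 253/255 = 0.992157
t(2,3) = 2.54 - 1.820·0.992157 = 0.734
Σt over all 4·9 pixels = 146267/2550 ≈ 57.3596078
V = pitch²·Σt = 0.86²·146267/2550 = 42.423

t(2,3)=0.734 V=42.423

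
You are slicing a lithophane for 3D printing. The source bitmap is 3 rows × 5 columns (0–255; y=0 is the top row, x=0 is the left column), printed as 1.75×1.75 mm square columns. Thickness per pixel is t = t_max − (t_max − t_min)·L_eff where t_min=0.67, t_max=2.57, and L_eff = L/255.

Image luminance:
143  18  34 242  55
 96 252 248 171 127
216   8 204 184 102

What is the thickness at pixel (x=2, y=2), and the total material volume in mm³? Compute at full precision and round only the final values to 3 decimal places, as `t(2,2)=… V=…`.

t(2,2)=1.050 V=70.140

span = t_max - t_min = 2.57 - 0.67 = 1.900
L(2,2) = 204, L_eff = 204/255 = 0.800000
t(2,2) = 2.57 - 1.900·0.800000 = 1.050
Σt over all 3·5 pixels = 7787/340 ≈ 22.9029412
V = pitch²·Σt = 1.75²·7787/340 = 70.140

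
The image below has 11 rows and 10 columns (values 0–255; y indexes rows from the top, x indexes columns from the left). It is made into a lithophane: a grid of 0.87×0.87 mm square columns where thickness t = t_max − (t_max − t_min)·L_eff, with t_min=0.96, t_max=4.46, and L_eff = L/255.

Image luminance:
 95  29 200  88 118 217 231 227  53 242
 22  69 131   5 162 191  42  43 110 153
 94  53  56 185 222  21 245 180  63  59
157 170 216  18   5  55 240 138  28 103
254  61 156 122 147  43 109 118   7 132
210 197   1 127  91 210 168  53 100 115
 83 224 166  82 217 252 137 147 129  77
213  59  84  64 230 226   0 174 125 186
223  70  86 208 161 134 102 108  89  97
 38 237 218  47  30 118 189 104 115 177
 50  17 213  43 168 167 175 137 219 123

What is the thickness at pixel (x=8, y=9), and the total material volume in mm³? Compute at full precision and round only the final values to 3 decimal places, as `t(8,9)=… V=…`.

t(8,9)=2.882 V=226.982

span = t_max - t_min = 4.46 - 0.96 = 3.500
L(8,9) = 115, L_eff = 115/255 = 0.450980
t(8,9) = 4.46 - 3.500·0.450980 = 2.882
Σt over all 11·10 pixels = 152941/510 ≈ 299.8843137
V = pitch²·Σt = 0.87²·152941/510 = 226.982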